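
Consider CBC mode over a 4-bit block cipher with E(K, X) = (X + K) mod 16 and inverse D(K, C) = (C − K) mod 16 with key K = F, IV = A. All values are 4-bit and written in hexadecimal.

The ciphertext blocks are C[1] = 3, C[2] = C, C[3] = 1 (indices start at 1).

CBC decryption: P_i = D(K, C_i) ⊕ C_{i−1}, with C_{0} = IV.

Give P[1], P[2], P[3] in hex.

P[1] = E, P[2] = E, P[3] = E

P[1]: D(K, 3) = 4; 4 ⊕ A = E.
P[2]: D(K, C) = D; D ⊕ 3 = E.
P[3]: D(K, 1) = 2; 2 ⊕ C = E.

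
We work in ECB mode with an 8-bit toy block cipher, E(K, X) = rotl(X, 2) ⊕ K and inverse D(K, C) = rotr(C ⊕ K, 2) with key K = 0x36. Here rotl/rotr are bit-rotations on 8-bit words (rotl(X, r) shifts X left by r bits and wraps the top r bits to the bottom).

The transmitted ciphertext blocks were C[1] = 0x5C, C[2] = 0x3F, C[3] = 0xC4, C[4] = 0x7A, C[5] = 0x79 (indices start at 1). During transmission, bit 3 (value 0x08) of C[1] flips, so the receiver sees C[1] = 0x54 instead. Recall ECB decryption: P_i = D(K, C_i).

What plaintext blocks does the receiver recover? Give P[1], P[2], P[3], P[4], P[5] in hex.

Only C[1] changed, to 0x54. In ECB, a change in C_i affects only P_i. Decrypting the received ciphertext:
P[1]: D(K, 0x54) = 0x98.
P[2]: D(K, 0x3F) = 0x42.
P[3]: D(K, 0xC4) = 0xBC.
P[4]: D(K, 0x7A) = 0x13.
P[5]: D(K, 0x79) = 0xD3.
Blocks that differ from the original plaintext: P[1].

P[1] = 0x98, P[2] = 0x42, P[3] = 0xBC, P[4] = 0x13, P[5] = 0xD3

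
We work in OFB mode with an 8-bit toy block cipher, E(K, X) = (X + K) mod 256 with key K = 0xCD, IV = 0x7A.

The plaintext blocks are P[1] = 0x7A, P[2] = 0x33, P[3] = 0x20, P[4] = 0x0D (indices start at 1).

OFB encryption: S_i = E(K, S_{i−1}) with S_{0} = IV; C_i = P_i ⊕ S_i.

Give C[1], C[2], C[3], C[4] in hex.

C[1] = 0x3D, C[2] = 0x27, C[3] = 0xC1, C[4] = 0xA3

C[1]: S = E(K, 0x7A) = 0x47; 0x7A ⊕ 0x47 = 0x3D.
C[2]: S = E(K, 0x47) = 0x14; 0x33 ⊕ 0x14 = 0x27.
C[3]: S = E(K, 0x14) = 0xE1; 0x20 ⊕ 0xE1 = 0xC1.
C[4]: S = E(K, 0xE1) = 0xAE; 0x0D ⊕ 0xAE = 0xA3.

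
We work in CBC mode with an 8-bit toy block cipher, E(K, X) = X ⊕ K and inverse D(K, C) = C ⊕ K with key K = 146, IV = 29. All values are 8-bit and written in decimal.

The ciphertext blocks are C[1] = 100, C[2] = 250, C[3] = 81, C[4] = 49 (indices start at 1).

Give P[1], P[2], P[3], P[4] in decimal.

P[1] = 235, P[2] = 12, P[3] = 57, P[4] = 242

CBC decryption: P_i = D(K, C_i) ⊕ C_{i−1}, with C_{0} = IV.
P[1]: D(K, 100) = 246; 246 ⊕ 29 = 235.
P[2]: D(K, 250) = 104; 104 ⊕ 100 = 12.
P[3]: D(K, 81) = 195; 195 ⊕ 250 = 57.
P[4]: D(K, 49) = 163; 163 ⊕ 81 = 242.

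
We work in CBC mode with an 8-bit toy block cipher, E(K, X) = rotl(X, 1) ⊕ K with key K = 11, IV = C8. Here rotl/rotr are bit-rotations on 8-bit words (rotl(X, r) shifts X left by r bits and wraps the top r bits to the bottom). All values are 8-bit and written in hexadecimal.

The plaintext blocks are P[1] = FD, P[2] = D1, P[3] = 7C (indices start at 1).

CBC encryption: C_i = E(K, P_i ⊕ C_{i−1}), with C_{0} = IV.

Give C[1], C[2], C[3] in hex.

C[1]: P[1] ⊕ C8 = 35; E(K, 35) = 7B.
C[2]: P[2] ⊕ 7B = AA; E(K, AA) = 44.
C[3]: P[3] ⊕ 44 = 38; E(K, 38) = 61.

C[1] = 7B, C[2] = 44, C[3] = 61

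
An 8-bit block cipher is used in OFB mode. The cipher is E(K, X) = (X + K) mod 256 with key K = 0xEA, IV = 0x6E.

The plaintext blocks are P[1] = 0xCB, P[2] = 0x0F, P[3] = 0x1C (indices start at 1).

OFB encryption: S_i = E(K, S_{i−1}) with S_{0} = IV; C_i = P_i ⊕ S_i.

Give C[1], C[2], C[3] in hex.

C[1] = 0x93, C[2] = 0x4D, C[3] = 0x30

C[1]: S = E(K, 0x6E) = 0x58; 0xCB ⊕ 0x58 = 0x93.
C[2]: S = E(K, 0x58) = 0x42; 0x0F ⊕ 0x42 = 0x4D.
C[3]: S = E(K, 0x42) = 0x2C; 0x1C ⊕ 0x2C = 0x30.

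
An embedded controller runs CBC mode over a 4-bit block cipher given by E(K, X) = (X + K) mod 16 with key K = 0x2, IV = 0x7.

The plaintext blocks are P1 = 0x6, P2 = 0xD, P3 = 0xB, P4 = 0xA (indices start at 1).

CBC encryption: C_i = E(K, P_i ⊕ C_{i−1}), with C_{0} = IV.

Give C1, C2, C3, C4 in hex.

C1 = 0x3, C2 = 0x0, C3 = 0xD, C4 = 0x9

C1: P1 ⊕ 0x7 = 0x1; E(K, 0x1) = 0x3.
C2: P2 ⊕ 0x3 = 0xE; E(K, 0xE) = 0x0.
C3: P3 ⊕ 0x0 = 0xB; E(K, 0xB) = 0xD.
C4: P4 ⊕ 0xD = 0x7; E(K, 0x7) = 0x9.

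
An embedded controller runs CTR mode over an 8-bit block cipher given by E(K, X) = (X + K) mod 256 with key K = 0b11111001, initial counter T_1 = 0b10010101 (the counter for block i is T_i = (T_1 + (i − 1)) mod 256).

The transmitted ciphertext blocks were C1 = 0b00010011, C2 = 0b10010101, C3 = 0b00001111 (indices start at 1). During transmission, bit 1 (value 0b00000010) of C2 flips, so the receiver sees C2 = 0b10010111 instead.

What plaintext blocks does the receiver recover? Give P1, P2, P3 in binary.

CTR decryption: S_i = E(K, T_i) where T_i is the counter for block i; P_i = C_i ⊕ S_i.
Only C2 changed, to 0b10010111. In CTR, a change in C_i flips the same bit in P_i only; the keystream is unaffected. Decrypting the received ciphertext:
P1: T = 0b10010101, S = E(K, T) = 0b10001110; 0b00010011 ⊕ 0b10001110 = 0b10011101.
P2: T = 0b10010110, S = E(K, T) = 0b10001111; 0b10010111 ⊕ 0b10001111 = 0b00011000.
P3: T = 0b10010111, S = E(K, T) = 0b10010000; 0b00001111 ⊕ 0b10010000 = 0b10011111.
Blocks that differ from the original plaintext: P2.

P1 = 0b10011101, P2 = 0b00011000, P3 = 0b10011111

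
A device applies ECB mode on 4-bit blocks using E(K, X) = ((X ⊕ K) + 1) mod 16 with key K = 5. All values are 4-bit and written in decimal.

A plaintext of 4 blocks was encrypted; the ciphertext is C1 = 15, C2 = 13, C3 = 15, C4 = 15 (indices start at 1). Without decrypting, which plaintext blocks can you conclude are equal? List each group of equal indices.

P1 = P3 = P4

ECB encrypts each block independently with the same key, so equal ciphertext blocks imply equal plaintext blocks.
C1 = C3 = C4 = 15, so P1 = P3 = P4.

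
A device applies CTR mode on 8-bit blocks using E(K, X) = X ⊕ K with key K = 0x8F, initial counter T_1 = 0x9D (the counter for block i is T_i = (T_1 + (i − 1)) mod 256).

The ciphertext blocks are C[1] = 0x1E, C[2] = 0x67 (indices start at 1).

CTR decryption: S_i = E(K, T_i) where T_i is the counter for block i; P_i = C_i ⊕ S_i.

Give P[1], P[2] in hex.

P[1] = 0x0C, P[2] = 0x76

P[1]: T = 0x9D, S = E(K, T) = 0x12; 0x1E ⊕ 0x12 = 0x0C.
P[2]: T = 0x9E, S = E(K, T) = 0x11; 0x67 ⊕ 0x11 = 0x76.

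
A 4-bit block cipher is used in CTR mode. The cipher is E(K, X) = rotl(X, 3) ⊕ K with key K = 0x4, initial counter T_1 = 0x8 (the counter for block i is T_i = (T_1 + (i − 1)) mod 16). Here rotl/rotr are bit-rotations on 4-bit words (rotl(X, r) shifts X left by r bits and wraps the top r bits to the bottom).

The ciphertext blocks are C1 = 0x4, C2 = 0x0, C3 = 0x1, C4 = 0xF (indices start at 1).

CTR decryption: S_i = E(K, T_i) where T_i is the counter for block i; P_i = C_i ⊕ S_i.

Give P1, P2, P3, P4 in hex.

P1 = 0x4, P2 = 0x8, P3 = 0x0, P4 = 0x6

P1: T = 0x8, S = E(K, T) = 0x0; 0x4 ⊕ 0x0 = 0x4.
P2: T = 0x9, S = E(K, T) = 0x8; 0x0 ⊕ 0x8 = 0x8.
P3: T = 0xA, S = E(K, T) = 0x1; 0x1 ⊕ 0x1 = 0x0.
P4: T = 0xB, S = E(K, T) = 0x9; 0xF ⊕ 0x9 = 0x6.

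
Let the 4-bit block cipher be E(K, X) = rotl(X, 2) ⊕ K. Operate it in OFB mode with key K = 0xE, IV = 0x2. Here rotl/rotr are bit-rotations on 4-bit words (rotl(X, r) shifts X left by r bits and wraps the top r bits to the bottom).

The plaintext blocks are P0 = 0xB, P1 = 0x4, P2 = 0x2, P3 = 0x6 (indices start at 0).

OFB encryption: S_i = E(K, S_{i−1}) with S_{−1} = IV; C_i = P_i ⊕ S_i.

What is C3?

C0: S = E(K, 0x2) = 0x6; 0xB ⊕ 0x6 = 0xD.
C1: S = E(K, 0x6) = 0x7; 0x4 ⊕ 0x7 = 0x3.
C2: S = E(K, 0x7) = 0x3; 0x2 ⊕ 0x3 = 0x1.
C3: S = E(K, 0x3) = 0x2; 0x6 ⊕ 0x2 = 0x4.

C3 = 0x4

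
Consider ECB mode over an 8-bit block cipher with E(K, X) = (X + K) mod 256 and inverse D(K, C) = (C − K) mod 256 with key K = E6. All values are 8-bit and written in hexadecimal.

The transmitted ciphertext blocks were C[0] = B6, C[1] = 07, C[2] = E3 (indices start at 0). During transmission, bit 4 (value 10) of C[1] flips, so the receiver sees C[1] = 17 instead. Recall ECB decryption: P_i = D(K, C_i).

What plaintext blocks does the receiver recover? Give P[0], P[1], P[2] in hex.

Only C[1] changed, to 17. In ECB, a change in C_i affects only P_i. Decrypting the received ciphertext:
P[0]: D(K, B6) = D0.
P[1]: D(K, 17) = 31.
P[2]: D(K, E3) = FD.
Blocks that differ from the original plaintext: P[1].

P[0] = D0, P[1] = 31, P[2] = FD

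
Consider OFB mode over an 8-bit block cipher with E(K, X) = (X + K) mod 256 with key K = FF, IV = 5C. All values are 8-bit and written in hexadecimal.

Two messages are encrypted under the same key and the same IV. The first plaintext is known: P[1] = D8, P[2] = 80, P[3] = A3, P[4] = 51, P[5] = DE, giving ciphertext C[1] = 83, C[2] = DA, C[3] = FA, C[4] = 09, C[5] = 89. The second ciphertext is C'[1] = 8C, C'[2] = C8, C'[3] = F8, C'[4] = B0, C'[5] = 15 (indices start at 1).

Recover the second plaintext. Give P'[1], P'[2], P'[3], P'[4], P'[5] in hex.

In OFB with a reused IV, both messages share the same keystream S_i, so C_i ⊕ C'_i = P_i ⊕ P'_i and thus P'_i = P_i ⊕ C_i ⊕ C'_i.
P'[1]: D8 ⊕ 83 ⊕ 8C = D7.
P'[2]: 80 ⊕ DA ⊕ C8 = 92.
P'[3]: A3 ⊕ FA ⊕ F8 = A1.
P'[4]: 51 ⊕ 09 ⊕ B0 = E8.
P'[5]: DE ⊕ 89 ⊕ 15 = 42.

P'[1] = D7, P'[2] = 92, P'[3] = A1, P'[4] = E8, P'[5] = 42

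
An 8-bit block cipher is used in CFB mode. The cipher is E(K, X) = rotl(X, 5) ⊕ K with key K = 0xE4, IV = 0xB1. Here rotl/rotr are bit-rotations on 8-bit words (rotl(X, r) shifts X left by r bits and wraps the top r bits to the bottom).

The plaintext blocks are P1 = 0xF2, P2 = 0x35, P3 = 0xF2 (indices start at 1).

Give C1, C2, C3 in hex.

CFB encryption: C_i = P_i ⊕ E(K, C_{i−1}), with C_{0} = IV.
C1: E(K, 0xB1) = 0xD2; 0xF2 ⊕ 0xD2 = 0x20.
C2: E(K, 0x20) = 0xE0; 0x35 ⊕ 0xE0 = 0xD5.
C3: E(K, 0xD5) = 0x5E; 0xF2 ⊕ 0x5E = 0xAC.

C1 = 0x20, C2 = 0xD5, C3 = 0xAC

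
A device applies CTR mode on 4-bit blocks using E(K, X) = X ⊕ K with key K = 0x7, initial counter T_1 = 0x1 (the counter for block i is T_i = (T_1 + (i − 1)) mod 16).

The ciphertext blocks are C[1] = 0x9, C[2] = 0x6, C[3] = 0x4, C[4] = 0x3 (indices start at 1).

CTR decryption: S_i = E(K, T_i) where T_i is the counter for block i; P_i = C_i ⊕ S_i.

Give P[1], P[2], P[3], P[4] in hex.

P[1]: T = 0x1, S = E(K, T) = 0x6; 0x9 ⊕ 0x6 = 0xF.
P[2]: T = 0x2, S = E(K, T) = 0x5; 0x6 ⊕ 0x5 = 0x3.
P[3]: T = 0x3, S = E(K, T) = 0x4; 0x4 ⊕ 0x4 = 0x0.
P[4]: T = 0x4, S = E(K, T) = 0x3; 0x3 ⊕ 0x3 = 0x0.

P[1] = 0xF, P[2] = 0x3, P[3] = 0x0, P[4] = 0x0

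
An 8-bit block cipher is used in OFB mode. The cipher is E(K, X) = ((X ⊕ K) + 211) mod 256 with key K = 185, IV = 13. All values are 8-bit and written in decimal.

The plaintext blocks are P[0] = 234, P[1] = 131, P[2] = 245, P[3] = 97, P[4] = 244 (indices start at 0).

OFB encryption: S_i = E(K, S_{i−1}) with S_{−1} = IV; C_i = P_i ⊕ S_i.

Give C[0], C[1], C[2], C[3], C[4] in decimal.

C[0]: S = E(K, 13) = 135; 234 ⊕ 135 = 109.
C[1]: S = E(K, 135) = 17; 131 ⊕ 17 = 146.
C[2]: S = E(K, 17) = 123; 245 ⊕ 123 = 142.
C[3]: S = E(K, 123) = 149; 97 ⊕ 149 = 244.
C[4]: S = E(K, 149) = 255; 244 ⊕ 255 = 11.

C[0] = 109, C[1] = 146, C[2] = 142, C[3] = 244, C[4] = 11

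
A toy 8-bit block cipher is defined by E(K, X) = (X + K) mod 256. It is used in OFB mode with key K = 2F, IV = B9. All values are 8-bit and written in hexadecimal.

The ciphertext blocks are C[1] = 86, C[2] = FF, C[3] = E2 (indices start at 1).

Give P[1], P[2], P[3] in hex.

OFB decryption: S_i = E(K, S_{i−1}) with S_{0} = IV; P_i = C_i ⊕ S_i.
P[1]: S = E(K, B9) = E8; 86 ⊕ E8 = 6E.
P[2]: S = E(K, E8) = 17; FF ⊕ 17 = E8.
P[3]: S = E(K, 17) = 46; E2 ⊕ 46 = A4.

P[1] = 6E, P[2] = E8, P[3] = A4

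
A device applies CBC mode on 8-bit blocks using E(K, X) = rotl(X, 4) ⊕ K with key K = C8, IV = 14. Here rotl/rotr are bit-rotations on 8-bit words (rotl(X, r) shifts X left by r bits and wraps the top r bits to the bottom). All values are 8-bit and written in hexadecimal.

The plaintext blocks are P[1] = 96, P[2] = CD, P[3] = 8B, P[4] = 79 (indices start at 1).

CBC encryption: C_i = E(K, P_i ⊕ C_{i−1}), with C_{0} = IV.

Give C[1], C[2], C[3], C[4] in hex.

C[1]: P[1] ⊕ 14 = 82; E(K, 82) = E0.
C[2]: P[2] ⊕ E0 = 2D; E(K, 2D) = 1A.
C[3]: P[3] ⊕ 1A = 91; E(K, 91) = D1.
C[4]: P[4] ⊕ D1 = A8; E(K, A8) = 42.

C[1] = E0, C[2] = 1A, C[3] = D1, C[4] = 42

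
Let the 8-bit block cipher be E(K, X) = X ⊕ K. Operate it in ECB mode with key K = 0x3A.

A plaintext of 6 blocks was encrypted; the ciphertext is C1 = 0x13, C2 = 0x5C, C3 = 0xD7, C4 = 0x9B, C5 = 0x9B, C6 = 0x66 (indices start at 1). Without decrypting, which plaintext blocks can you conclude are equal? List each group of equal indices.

ECB encrypts each block independently with the same key, so equal ciphertext blocks imply equal plaintext blocks.
C4 = C5 = 0x9B, so P4 = P5.

P4 = P5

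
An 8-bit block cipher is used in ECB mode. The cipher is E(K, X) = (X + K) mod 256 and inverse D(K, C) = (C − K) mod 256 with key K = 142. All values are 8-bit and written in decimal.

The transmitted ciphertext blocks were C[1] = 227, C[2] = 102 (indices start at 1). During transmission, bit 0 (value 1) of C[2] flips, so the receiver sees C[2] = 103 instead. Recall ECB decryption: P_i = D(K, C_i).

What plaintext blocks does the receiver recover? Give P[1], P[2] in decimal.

Only C[2] changed, to 103. In ECB, a change in C_i affects only P_i. Decrypting the received ciphertext:
P[1]: D(K, 227) = 85.
P[2]: D(K, 103) = 217.
Blocks that differ from the original plaintext: P[2].

P[1] = 85, P[2] = 217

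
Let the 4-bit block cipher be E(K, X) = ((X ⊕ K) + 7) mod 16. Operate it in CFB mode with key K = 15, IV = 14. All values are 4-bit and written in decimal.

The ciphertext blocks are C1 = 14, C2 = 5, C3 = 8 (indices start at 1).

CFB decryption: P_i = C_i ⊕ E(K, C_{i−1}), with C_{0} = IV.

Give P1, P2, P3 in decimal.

P1: E(K, 14) = 8; 14 ⊕ 8 = 6.
P2: E(K, 14) = 8; 5 ⊕ 8 = 13.
P3: E(K, 5) = 1; 8 ⊕ 1 = 9.

P1 = 6, P2 = 13, P3 = 9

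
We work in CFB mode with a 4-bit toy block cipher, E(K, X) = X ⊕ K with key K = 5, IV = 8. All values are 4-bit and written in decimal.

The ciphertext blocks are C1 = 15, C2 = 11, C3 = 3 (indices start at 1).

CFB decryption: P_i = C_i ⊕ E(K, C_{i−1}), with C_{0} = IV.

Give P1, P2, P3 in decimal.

P1 = 2, P2 = 1, P3 = 13

P1: E(K, 8) = 13; 15 ⊕ 13 = 2.
P2: E(K, 15) = 10; 11 ⊕ 10 = 1.
P3: E(K, 11) = 14; 3 ⊕ 14 = 13.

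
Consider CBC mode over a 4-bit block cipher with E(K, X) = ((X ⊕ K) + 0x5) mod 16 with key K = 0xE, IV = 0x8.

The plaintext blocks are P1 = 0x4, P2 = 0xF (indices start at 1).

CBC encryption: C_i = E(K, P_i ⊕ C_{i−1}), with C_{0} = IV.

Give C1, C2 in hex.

C1: P1 ⊕ 0x8 = 0xC; E(K, 0xC) = 0x7.
C2: P2 ⊕ 0x7 = 0x8; E(K, 0x8) = 0xB.

C1 = 0x7, C2 = 0xB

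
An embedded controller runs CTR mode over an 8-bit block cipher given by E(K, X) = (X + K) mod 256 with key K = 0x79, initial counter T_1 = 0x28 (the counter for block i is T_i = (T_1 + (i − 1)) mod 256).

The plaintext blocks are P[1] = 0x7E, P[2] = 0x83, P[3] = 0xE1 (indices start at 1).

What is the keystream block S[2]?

CTR encryption: S_i = E(K, T_i) where T_i is the counter for block i; C_i = P_i ⊕ S_i.
C[1]: T = 0x28, S = E(K, T) = 0xA1; 0x7E ⊕ 0xA1 = 0xDF.
C[2]: T = 0x29, S = E(K, T) = 0xA2; 0x83 ⊕ 0xA2 = 0x21.
So S[2] = 0xA2.

0xA2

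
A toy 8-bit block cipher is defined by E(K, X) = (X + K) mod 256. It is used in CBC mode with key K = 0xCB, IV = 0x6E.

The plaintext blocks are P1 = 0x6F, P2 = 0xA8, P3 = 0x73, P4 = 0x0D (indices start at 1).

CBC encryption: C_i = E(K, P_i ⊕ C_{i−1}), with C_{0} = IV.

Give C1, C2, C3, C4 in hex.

C1 = 0xCC, C2 = 0x2F, C3 = 0x27, C4 = 0xF5

C1: P1 ⊕ 0x6E = 0x01; E(K, 0x01) = 0xCC.
C2: P2 ⊕ 0xCC = 0x64; E(K, 0x64) = 0x2F.
C3: P3 ⊕ 0x2F = 0x5C; E(K, 0x5C) = 0x27.
C4: P4 ⊕ 0x27 = 0x2A; E(K, 0x2A) = 0xF5.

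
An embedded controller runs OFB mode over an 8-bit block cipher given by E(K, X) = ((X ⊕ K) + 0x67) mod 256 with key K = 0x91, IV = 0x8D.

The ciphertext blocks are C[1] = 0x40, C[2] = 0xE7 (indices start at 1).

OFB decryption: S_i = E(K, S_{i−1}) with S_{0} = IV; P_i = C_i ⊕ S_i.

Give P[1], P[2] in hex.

P[1]: S = E(K, 0x8D) = 0x83; 0x40 ⊕ 0x83 = 0xC3.
P[2]: S = E(K, 0x83) = 0x79; 0xE7 ⊕ 0x79 = 0x9E.

P[1] = 0xC3, P[2] = 0x9E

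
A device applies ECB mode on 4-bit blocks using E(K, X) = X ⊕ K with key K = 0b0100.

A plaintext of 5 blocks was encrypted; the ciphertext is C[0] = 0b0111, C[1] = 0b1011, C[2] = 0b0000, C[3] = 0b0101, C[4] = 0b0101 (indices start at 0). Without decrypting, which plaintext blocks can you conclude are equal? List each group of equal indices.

P[3] = P[4]

ECB encrypts each block independently with the same key, so equal ciphertext blocks imply equal plaintext blocks.
C[3] = C[4] = 0b0101, so P[3] = P[4].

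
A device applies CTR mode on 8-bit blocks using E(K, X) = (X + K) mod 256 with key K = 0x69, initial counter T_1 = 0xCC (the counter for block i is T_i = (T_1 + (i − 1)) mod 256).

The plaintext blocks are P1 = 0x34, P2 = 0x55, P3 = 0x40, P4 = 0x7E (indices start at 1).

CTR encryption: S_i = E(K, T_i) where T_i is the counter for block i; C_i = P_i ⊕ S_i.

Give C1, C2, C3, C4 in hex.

C1: T = 0xCC, S = E(K, T) = 0x35; 0x34 ⊕ 0x35 = 0x01.
C2: T = 0xCD, S = E(K, T) = 0x36; 0x55 ⊕ 0x36 = 0x63.
C3: T = 0xCE, S = E(K, T) = 0x37; 0x40 ⊕ 0x37 = 0x77.
C4: T = 0xCF, S = E(K, T) = 0x38; 0x7E ⊕ 0x38 = 0x46.

C1 = 0x01, C2 = 0x63, C3 = 0x77, C4 = 0x46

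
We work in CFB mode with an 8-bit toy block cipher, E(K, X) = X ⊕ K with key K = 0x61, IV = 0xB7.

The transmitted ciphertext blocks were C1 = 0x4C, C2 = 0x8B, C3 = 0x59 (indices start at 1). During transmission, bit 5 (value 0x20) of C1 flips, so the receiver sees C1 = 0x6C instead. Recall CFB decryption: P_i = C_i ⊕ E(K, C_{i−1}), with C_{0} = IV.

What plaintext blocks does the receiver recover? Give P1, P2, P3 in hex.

P1 = 0xBA, P2 = 0x86, P3 = 0xB3

Only C1 changed, to 0x6C. In CFB, a change in C_i flips the same bit in P_i and garbles P_{i+1}. Decrypting the received ciphertext:
P1: E(K, 0xB7) = 0xD6; 0x6C ⊕ 0xD6 = 0xBA.
P2: E(K, 0x6C) = 0x0D; 0x8B ⊕ 0x0D = 0x86.
P3: E(K, 0x8B) = 0xEA; 0x59 ⊕ 0xEA = 0xB3.
Blocks that differ from the original plaintext: P1, P2.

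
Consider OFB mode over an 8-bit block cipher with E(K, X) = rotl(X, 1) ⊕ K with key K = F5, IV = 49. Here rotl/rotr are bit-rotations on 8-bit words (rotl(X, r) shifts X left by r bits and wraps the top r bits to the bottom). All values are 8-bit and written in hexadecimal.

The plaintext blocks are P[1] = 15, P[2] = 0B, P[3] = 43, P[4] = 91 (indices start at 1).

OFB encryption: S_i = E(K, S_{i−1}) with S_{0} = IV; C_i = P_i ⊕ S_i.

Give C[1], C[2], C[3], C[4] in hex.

C[1]: S = E(K, 49) = 67; 15 ⊕ 67 = 72.
C[2]: S = E(K, 67) = 3B; 0B ⊕ 3B = 30.
C[3]: S = E(K, 3B) = 83; 43 ⊕ 83 = C0.
C[4]: S = E(K, 83) = F2; 91 ⊕ F2 = 63.

C[1] = 72, C[2] = 30, C[3] = C0, C[4] = 63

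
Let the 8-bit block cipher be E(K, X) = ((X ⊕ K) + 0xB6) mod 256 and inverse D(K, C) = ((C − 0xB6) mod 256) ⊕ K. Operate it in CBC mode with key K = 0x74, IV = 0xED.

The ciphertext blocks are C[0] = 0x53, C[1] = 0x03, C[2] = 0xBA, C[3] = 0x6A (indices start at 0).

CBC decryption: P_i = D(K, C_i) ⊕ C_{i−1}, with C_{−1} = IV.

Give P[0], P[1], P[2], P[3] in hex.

P[0] = 0x04, P[1] = 0x6A, P[2] = 0x73, P[3] = 0x7A

P[0]: D(K, 0x53) = 0xE9; 0xE9 ⊕ 0xED = 0x04.
P[1]: D(K, 0x03) = 0x39; 0x39 ⊕ 0x53 = 0x6A.
P[2]: D(K, 0xBA) = 0x70; 0x70 ⊕ 0x03 = 0x73.
P[3]: D(K, 0x6A) = 0xC0; 0xC0 ⊕ 0xBA = 0x7A.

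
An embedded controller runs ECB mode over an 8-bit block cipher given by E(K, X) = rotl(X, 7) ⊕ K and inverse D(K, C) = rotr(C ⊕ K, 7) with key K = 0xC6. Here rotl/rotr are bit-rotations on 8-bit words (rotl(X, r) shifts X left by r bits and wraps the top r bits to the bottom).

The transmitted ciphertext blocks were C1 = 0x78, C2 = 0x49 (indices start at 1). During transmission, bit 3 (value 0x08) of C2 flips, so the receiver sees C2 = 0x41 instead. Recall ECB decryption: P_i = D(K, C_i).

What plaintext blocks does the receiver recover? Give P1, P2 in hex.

Only C2 changed, to 0x41. In ECB, a change in C_i affects only P_i. Decrypting the received ciphertext:
P1: D(K, 0x78) = 0x7D.
P2: D(K, 0x41) = 0x0F.
Blocks that differ from the original plaintext: P2.

P1 = 0x7D, P2 = 0x0F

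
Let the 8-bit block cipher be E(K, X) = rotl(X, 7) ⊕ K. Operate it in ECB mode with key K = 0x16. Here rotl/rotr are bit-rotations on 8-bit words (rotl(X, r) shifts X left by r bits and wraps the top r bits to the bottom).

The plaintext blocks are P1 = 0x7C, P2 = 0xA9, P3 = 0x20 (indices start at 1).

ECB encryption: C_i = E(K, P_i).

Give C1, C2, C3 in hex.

C1 = 0x28, C2 = 0xC2, C3 = 0x06

C1: E(K, 0x7C) = 0x28.
C2: E(K, 0xA9) = 0xC2.
C3: E(K, 0x20) = 0x06.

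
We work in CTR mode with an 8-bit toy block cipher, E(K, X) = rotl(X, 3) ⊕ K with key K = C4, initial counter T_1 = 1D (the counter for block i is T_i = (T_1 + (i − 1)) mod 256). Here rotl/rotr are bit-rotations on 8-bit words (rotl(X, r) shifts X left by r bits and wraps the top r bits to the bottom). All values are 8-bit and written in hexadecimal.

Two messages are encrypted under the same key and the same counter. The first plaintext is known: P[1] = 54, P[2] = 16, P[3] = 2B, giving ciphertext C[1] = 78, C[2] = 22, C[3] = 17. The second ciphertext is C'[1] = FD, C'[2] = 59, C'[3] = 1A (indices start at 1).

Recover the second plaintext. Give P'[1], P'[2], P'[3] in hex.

P'[1] = D1, P'[2] = 6D, P'[3] = 26

In CTR with a reused counter, both messages share the same keystream S_i, so C_i ⊕ C'_i = P_i ⊕ P'_i and thus P'_i = P_i ⊕ C_i ⊕ C'_i.
P'[1]: 54 ⊕ 78 ⊕ FD = D1.
P'[2]: 16 ⊕ 22 ⊕ 59 = 6D.
P'[3]: 2B ⊕ 17 ⊕ 1A = 26.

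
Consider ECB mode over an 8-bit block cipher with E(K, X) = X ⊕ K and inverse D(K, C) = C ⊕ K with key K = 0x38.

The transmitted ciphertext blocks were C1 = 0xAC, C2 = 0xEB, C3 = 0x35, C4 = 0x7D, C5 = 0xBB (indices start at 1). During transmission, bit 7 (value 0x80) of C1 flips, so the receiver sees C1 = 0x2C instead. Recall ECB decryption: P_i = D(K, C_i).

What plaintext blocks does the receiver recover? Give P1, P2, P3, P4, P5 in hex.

P1 = 0x14, P2 = 0xD3, P3 = 0x0D, P4 = 0x45, P5 = 0x83

Only C1 changed, to 0x2C. In ECB, a change in C_i affects only P_i. Decrypting the received ciphertext:
P1: D(K, 0x2C) = 0x14.
P2: D(K, 0xEB) = 0xD3.
P3: D(K, 0x35) = 0x0D.
P4: D(K, 0x7D) = 0x45.
P5: D(K, 0xBB) = 0x83.
Blocks that differ from the original plaintext: P1.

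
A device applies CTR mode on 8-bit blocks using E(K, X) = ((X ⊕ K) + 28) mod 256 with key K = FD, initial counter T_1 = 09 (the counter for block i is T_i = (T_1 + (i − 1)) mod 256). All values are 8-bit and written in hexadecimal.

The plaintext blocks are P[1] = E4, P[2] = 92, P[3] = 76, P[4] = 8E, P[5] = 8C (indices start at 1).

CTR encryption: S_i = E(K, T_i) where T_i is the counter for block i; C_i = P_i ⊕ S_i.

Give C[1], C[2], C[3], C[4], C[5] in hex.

C[1] = F8, C[2] = 8D, C[3] = 68, C[4] = 97, C[5] = 94

C[1]: T = 09, S = E(K, T) = 1C; E4 ⊕ 1C = F8.
C[2]: T = 0A, S = E(K, T) = 1F; 92 ⊕ 1F = 8D.
C[3]: T = 0B, S = E(K, T) = 1E; 76 ⊕ 1E = 68.
C[4]: T = 0C, S = E(K, T) = 19; 8E ⊕ 19 = 97.
C[5]: T = 0D, S = E(K, T) = 18; 8C ⊕ 18 = 94.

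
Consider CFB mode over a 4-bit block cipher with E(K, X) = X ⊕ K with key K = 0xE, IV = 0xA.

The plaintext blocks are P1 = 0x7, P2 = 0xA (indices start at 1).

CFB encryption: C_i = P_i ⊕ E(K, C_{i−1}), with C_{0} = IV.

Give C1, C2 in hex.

C1 = 0x3, C2 = 0x7

C1: E(K, 0xA) = 0x4; 0x7 ⊕ 0x4 = 0x3.
C2: E(K, 0x3) = 0xD; 0xA ⊕ 0xD = 0x7.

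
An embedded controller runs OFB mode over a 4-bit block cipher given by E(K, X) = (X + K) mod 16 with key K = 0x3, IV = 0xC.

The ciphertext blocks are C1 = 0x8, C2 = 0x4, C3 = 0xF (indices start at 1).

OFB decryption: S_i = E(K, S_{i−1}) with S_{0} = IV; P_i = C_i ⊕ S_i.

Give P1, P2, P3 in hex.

P1: S = E(K, 0xC) = 0xF; 0x8 ⊕ 0xF = 0x7.
P2: S = E(K, 0xF) = 0x2; 0x4 ⊕ 0x2 = 0x6.
P3: S = E(K, 0x2) = 0x5; 0xF ⊕ 0x5 = 0xA.

P1 = 0x7, P2 = 0x6, P3 = 0xA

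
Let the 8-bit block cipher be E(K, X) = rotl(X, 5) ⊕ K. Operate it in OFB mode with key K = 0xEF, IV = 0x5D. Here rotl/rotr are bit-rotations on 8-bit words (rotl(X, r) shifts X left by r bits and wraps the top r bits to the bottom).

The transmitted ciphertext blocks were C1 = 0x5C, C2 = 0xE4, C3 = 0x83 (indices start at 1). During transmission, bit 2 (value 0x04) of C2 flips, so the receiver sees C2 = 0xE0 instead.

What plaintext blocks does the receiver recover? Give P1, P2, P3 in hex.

OFB decryption: S_i = E(K, S_{i−1}) with S_{0} = IV; P_i = C_i ⊕ S_i.
Only C2 changed, to 0xE0. In OFB, a change in C_i flips the same bit in P_i only; the keystream is unaffected. Decrypting the received ciphertext:
P1: S = E(K, 0x5D) = 0x44; 0x5C ⊕ 0x44 = 0x18.
P2: S = E(K, 0x44) = 0x67; 0xE0 ⊕ 0x67 = 0x87.
P3: S = E(K, 0x67) = 0x03; 0x83 ⊕ 0x03 = 0x80.
Blocks that differ from the original plaintext: P2.

P1 = 0x18, P2 = 0x87, P3 = 0x80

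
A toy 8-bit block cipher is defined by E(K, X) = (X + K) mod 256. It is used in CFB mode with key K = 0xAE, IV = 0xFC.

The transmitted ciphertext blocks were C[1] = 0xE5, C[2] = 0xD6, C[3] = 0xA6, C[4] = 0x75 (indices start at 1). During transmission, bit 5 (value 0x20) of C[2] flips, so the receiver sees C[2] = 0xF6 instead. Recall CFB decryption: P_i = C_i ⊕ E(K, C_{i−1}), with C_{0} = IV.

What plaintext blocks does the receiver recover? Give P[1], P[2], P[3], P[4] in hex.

P[1] = 0x4F, P[2] = 0x65, P[3] = 0x02, P[4] = 0x21

Only C[2] changed, to 0xF6. In CFB, a change in C_i flips the same bit in P_i and garbles P_{i+1}. Decrypting the received ciphertext:
P[1]: E(K, 0xFC) = 0xAA; 0xE5 ⊕ 0xAA = 0x4F.
P[2]: E(K, 0xE5) = 0x93; 0xF6 ⊕ 0x93 = 0x65.
P[3]: E(K, 0xF6) = 0xA4; 0xA6 ⊕ 0xA4 = 0x02.
P[4]: E(K, 0xA6) = 0x54; 0x75 ⊕ 0x54 = 0x21.
Blocks that differ from the original plaintext: P[2], P[3].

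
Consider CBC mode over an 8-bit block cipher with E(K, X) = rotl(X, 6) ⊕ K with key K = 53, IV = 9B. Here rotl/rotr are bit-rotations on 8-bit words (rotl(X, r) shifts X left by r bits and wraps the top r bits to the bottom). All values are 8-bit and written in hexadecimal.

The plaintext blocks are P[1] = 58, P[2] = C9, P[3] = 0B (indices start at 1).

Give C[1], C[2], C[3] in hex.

C[1] = A3, C[2] = C9, C[3] = E3

CBC encryption: C_i = E(K, P_i ⊕ C_{i−1}), with C_{0} = IV.
C[1]: P[1] ⊕ 9B = C3; E(K, C3) = A3.
C[2]: P[2] ⊕ A3 = 6A; E(K, 6A) = C9.
C[3]: P[3] ⊕ C9 = C2; E(K, C2) = E3.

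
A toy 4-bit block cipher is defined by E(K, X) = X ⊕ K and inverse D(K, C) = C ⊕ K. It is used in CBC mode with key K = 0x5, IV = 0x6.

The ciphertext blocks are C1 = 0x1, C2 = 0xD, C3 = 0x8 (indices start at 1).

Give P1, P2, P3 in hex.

P1 = 0x2, P2 = 0x9, P3 = 0x0

CBC decryption: P_i = D(K, C_i) ⊕ C_{i−1}, with C_{0} = IV.
P1: D(K, 0x1) = 0x4; 0x4 ⊕ 0x6 = 0x2.
P2: D(K, 0xD) = 0x8; 0x8 ⊕ 0x1 = 0x9.
P3: D(K, 0x8) = 0xD; 0xD ⊕ 0xD = 0x0.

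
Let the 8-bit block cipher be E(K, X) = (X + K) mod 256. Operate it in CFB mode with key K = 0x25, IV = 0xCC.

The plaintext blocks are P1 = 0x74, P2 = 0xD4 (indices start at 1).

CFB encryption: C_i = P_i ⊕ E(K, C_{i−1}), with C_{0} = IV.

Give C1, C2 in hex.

C1: E(K, 0xCC) = 0xF1; 0x74 ⊕ 0xF1 = 0x85.
C2: E(K, 0x85) = 0xAA; 0xD4 ⊕ 0xAA = 0x7E.

C1 = 0x85, C2 = 0x7E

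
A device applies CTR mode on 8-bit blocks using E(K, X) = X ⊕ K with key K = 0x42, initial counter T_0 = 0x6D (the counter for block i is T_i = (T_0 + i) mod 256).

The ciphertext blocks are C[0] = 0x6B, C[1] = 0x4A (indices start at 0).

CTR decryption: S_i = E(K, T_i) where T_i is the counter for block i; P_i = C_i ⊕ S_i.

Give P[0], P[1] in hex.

P[0] = 0x44, P[1] = 0x66

P[0]: T = 0x6D, S = E(K, T) = 0x2F; 0x6B ⊕ 0x2F = 0x44.
P[1]: T = 0x6E, S = E(K, T) = 0x2C; 0x4A ⊕ 0x2C = 0x66.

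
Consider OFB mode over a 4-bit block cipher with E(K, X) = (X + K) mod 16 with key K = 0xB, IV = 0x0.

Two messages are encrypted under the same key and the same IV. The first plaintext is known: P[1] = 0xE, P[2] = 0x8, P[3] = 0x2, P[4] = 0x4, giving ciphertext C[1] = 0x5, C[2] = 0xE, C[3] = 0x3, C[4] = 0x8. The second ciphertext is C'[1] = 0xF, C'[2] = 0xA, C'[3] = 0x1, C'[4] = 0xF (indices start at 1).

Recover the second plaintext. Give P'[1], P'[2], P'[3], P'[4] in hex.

P'[1] = 0x4, P'[2] = 0xC, P'[3] = 0x0, P'[4] = 0x3

In OFB with a reused IV, both messages share the same keystream S_i, so C_i ⊕ C'_i = P_i ⊕ P'_i and thus P'_i = P_i ⊕ C_i ⊕ C'_i.
P'[1]: 0xE ⊕ 0x5 ⊕ 0xF = 0x4.
P'[2]: 0x8 ⊕ 0xE ⊕ 0xA = 0xC.
P'[3]: 0x2 ⊕ 0x3 ⊕ 0x1 = 0x0.
P'[4]: 0x4 ⊕ 0x8 ⊕ 0xF = 0x3.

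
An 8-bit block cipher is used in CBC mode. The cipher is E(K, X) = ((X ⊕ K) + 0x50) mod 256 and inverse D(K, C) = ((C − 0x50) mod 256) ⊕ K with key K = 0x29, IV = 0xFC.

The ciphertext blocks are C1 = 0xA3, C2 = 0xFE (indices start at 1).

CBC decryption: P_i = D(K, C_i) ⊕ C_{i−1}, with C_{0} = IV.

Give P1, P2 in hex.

P1: D(K, 0xA3) = 0x7A; 0x7A ⊕ 0xFC = 0x86.
P2: D(K, 0xFE) = 0x87; 0x87 ⊕ 0xA3 = 0x24.

P1 = 0x86, P2 = 0x24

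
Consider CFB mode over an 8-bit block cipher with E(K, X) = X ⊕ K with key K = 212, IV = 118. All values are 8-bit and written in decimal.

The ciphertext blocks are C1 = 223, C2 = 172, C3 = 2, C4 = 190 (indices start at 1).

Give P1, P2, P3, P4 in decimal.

CFB decryption: P_i = C_i ⊕ E(K, C_{i−1}), with C_{0} = IV.
P1: E(K, 118) = 162; 223 ⊕ 162 = 125.
P2: E(K, 223) = 11; 172 ⊕ 11 = 167.
P3: E(K, 172) = 120; 2 ⊕ 120 = 122.
P4: E(K, 2) = 214; 190 ⊕ 214 = 104.

P1 = 125, P2 = 167, P3 = 122, P4 = 104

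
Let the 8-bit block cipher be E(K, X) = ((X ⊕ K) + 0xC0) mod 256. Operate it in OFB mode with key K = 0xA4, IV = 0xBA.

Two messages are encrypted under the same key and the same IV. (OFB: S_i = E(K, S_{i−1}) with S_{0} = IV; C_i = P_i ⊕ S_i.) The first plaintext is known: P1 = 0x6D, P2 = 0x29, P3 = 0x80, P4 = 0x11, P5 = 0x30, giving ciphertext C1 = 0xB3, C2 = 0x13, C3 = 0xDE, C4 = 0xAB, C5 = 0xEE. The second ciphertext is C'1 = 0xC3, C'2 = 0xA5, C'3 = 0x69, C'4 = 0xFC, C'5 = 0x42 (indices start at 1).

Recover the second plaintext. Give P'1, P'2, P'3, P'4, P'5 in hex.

P'1 = 0x1D, P'2 = 0x9F, P'3 = 0x37, P'4 = 0x46, P'5 = 0x9C

In OFB with a reused IV, both messages share the same keystream S_i, so C_i ⊕ C'_i = P_i ⊕ P'_i and thus P'_i = P_i ⊕ C_i ⊕ C'_i.
P'1: 0x6D ⊕ 0xB3 ⊕ 0xC3 = 0x1D.
P'2: 0x29 ⊕ 0x13 ⊕ 0xA5 = 0x9F.
P'3: 0x80 ⊕ 0xDE ⊕ 0x69 = 0x37.
P'4: 0x11 ⊕ 0xAB ⊕ 0xFC = 0x46.
P'5: 0x30 ⊕ 0xEE ⊕ 0x42 = 0x9C.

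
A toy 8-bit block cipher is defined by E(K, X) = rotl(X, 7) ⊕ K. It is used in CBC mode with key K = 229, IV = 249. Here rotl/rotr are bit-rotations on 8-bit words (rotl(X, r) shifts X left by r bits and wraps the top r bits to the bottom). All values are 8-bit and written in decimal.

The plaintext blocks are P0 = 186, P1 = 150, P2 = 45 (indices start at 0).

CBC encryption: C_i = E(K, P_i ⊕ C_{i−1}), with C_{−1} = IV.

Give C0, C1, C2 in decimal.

C0 = 68, C1 = 140, C2 = 53

C0: P0 ⊕ 249 = 67; E(K, 67) = 68.
C1: P1 ⊕ 68 = 210; E(K, 210) = 140.
C2: P2 ⊕ 140 = 161; E(K, 161) = 53.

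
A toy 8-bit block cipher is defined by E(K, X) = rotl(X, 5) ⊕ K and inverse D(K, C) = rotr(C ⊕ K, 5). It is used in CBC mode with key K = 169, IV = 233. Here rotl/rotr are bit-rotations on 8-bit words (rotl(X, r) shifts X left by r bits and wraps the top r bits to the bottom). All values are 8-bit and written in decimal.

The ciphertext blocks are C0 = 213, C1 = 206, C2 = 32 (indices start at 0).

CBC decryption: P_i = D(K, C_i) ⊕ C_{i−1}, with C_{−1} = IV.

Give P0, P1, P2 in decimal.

P0: D(K, 213) = 227; 227 ⊕ 233 = 10.
P1: D(K, 206) = 59; 59 ⊕ 213 = 238.
P2: D(K, 32) = 76; 76 ⊕ 206 = 130.

P0 = 10, P1 = 238, P2 = 130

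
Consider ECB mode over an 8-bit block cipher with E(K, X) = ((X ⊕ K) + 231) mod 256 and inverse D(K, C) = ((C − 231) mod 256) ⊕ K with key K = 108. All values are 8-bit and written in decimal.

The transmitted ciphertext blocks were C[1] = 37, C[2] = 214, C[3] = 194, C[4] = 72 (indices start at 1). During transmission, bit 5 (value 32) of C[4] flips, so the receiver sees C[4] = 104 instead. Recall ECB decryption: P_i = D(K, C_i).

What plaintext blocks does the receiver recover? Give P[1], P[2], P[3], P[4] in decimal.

Only C[4] changed, to 104. In ECB, a change in C_i affects only P_i. Decrypting the received ciphertext:
P[1]: D(K, 37) = 82.
P[2]: D(K, 214) = 131.
P[3]: D(K, 194) = 183.
P[4]: D(K, 104) = 237.
Blocks that differ from the original plaintext: P[4].

P[1] = 82, P[2] = 131, P[3] = 183, P[4] = 237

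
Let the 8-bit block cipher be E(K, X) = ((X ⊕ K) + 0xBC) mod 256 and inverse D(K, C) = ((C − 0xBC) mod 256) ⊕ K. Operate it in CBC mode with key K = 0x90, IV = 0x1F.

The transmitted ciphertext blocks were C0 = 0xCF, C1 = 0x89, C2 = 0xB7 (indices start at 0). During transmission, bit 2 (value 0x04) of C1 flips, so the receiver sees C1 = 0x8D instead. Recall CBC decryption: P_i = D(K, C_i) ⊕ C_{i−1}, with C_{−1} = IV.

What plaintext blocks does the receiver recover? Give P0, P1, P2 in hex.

Only C1 changed, to 0x8D. In CBC, a change in C_i garbles P_i and flips the same bit in P_{i+1}. Decrypting the received ciphertext:
P0: D(K, 0xCF) = 0x83; 0x83 ⊕ 0x1F = 0x9C.
P1: D(K, 0x8D) = 0x41; 0x41 ⊕ 0xCF = 0x8E.
P2: D(K, 0xB7) = 0x6B; 0x6B ⊕ 0x8D = 0xE6.
Blocks that differ from the original plaintext: P1, P2.

P0 = 0x9C, P1 = 0x8E, P2 = 0xE6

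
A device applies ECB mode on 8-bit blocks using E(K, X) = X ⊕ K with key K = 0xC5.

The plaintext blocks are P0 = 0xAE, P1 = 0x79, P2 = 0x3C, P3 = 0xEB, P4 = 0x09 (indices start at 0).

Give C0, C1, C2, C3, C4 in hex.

ECB encryption: C_i = E(K, P_i).
C0: E(K, 0xAE) = 0x6B.
C1: E(K, 0x79) = 0xBC.
C2: E(K, 0x3C) = 0xF9.
C3: E(K, 0xEB) = 0x2E.
C4: E(K, 0x09) = 0xCC.

C0 = 0x6B, C1 = 0xBC, C2 = 0xF9, C3 = 0x2E, C4 = 0xCC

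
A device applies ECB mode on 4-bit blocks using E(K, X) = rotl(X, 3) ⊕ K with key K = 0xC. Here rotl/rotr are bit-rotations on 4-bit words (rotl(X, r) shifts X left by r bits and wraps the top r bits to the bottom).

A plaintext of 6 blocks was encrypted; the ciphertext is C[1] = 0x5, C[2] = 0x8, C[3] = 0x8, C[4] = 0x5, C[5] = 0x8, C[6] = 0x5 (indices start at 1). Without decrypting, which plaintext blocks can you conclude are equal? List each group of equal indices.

ECB encrypts each block independently with the same key, so equal ciphertext blocks imply equal plaintext blocks.
C[1] = C[4] = C[6] = 0x5, so P[1] = P[4] = P[6].
C[2] = C[3] = C[5] = 0x8, so P[2] = P[3] = P[5].

P[1] = P[4] = P[6]; P[2] = P[3] = P[5]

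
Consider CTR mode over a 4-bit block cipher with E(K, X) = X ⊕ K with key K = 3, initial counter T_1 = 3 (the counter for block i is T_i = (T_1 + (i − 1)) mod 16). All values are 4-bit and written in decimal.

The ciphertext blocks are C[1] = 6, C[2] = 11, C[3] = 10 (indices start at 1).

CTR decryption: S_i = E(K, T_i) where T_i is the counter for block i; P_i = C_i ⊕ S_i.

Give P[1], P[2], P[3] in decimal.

P[1] = 6, P[2] = 12, P[3] = 12

P[1]: T = 3, S = E(K, T) = 0; 6 ⊕ 0 = 6.
P[2]: T = 4, S = E(K, T) = 7; 11 ⊕ 7 = 12.
P[3]: T = 5, S = E(K, T) = 6; 10 ⊕ 6 = 12.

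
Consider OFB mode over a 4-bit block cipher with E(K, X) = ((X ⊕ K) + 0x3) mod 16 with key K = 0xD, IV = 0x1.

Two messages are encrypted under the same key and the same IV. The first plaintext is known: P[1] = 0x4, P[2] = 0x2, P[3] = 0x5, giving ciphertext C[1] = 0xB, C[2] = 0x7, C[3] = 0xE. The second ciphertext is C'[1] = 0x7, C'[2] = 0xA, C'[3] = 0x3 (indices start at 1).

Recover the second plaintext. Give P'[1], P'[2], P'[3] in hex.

In OFB with a reused IV, both messages share the same keystream S_i, so C_i ⊕ C'_i = P_i ⊕ P'_i and thus P'_i = P_i ⊕ C_i ⊕ C'_i.
P'[1]: 0x4 ⊕ 0xB ⊕ 0x7 = 0x8.
P'[2]: 0x2 ⊕ 0x7 ⊕ 0xA = 0xF.
P'[3]: 0x5 ⊕ 0xE ⊕ 0x3 = 0x8.

P'[1] = 0x8, P'[2] = 0xF, P'[3] = 0x8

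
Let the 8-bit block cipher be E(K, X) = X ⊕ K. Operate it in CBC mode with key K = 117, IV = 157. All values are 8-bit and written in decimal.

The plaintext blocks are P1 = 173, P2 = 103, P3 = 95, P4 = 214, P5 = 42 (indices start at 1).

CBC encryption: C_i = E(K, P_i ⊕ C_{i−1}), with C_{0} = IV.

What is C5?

C1: P1 ⊕ 157 = 48; E(K, 48) = 69.
C2: P2 ⊕ 69 = 34; E(K, 34) = 87.
C3: P3 ⊕ 87 = 8; E(K, 8) = 125.
C4: P4 ⊕ 125 = 171; E(K, 171) = 222.
C5: P5 ⊕ 222 = 244; E(K, 244) = 129.

C5 = 129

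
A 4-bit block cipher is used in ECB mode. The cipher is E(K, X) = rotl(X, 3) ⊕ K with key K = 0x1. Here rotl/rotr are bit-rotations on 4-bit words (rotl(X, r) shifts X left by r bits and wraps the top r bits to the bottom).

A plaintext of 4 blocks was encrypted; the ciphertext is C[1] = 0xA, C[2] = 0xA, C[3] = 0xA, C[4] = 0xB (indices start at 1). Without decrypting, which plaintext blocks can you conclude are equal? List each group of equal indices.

ECB encrypts each block independently with the same key, so equal ciphertext blocks imply equal plaintext blocks.
C[1] = C[2] = C[3] = 0xA, so P[1] = P[2] = P[3].

P[1] = P[2] = P[3]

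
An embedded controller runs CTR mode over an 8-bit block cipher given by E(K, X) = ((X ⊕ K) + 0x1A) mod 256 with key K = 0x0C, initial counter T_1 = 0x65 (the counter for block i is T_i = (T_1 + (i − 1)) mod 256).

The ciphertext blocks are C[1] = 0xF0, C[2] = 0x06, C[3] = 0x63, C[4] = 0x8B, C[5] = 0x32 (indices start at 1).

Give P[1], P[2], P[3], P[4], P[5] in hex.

CTR decryption: S_i = E(K, T_i) where T_i is the counter for block i; P_i = C_i ⊕ S_i.
P[1]: T = 0x65, S = E(K, T) = 0x83; 0xF0 ⊕ 0x83 = 0x73.
P[2]: T = 0x66, S = E(K, T) = 0x84; 0x06 ⊕ 0x84 = 0x82.
P[3]: T = 0x67, S = E(K, T) = 0x85; 0x63 ⊕ 0x85 = 0xE6.
P[4]: T = 0x68, S = E(K, T) = 0x7E; 0x8B ⊕ 0x7E = 0xF5.
P[5]: T = 0x69, S = E(K, T) = 0x7F; 0x32 ⊕ 0x7F = 0x4D.

P[1] = 0x73, P[2] = 0x82, P[3] = 0xE6, P[4] = 0xF5, P[5] = 0x4D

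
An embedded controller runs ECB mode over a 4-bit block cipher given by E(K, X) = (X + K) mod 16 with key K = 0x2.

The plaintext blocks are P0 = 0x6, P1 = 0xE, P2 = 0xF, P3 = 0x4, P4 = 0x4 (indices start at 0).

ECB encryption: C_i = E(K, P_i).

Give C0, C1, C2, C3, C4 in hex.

C0 = 0x8, C1 = 0x0, C2 = 0x1, C3 = 0x6, C4 = 0x6

C0: E(K, 0x6) = 0x8.
C1: E(K, 0xE) = 0x0.
C2: E(K, 0xF) = 0x1.
C3: E(K, 0x4) = 0x6.
C4: E(K, 0x4) = 0x6.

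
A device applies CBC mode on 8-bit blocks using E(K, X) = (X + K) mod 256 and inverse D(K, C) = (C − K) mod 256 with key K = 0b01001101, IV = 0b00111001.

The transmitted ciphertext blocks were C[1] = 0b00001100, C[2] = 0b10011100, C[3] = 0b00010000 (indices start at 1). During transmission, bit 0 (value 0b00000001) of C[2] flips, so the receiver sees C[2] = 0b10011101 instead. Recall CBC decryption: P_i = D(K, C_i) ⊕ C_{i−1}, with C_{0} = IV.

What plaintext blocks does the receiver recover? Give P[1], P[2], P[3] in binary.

Only C[2] changed, to 0b10011101. In CBC, a change in C_i garbles P_i and flips the same bit in P_{i+1}. Decrypting the received ciphertext:
P[1]: D(K, 0b00001100) = 0b10111111; 0b10111111 ⊕ 0b00111001 = 0b10000110.
P[2]: D(K, 0b10011101) = 0b01010000; 0b01010000 ⊕ 0b00001100 = 0b01011100.
P[3]: D(K, 0b00010000) = 0b11000011; 0b11000011 ⊕ 0b10011101 = 0b01011110.
Blocks that differ from the original plaintext: P[2], P[3].

P[1] = 0b10000110, P[2] = 0b01011100, P[3] = 0b01011110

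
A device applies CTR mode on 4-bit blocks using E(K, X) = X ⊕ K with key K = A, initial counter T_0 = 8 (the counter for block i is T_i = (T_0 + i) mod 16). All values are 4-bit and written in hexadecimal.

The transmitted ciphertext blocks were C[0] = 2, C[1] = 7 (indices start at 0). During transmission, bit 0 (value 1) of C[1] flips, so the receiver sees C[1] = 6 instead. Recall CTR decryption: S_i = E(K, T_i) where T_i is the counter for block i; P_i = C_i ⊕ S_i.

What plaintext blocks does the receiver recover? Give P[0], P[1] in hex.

Only C[1] changed, to 6. In CTR, a change in C_i flips the same bit in P_i only; the keystream is unaffected. Decrypting the received ciphertext:
P[0]: T = 8, S = E(K, T) = 2; 2 ⊕ 2 = 0.
P[1]: T = 9, S = E(K, T) = 3; 6 ⊕ 3 = 5.
Blocks that differ from the original plaintext: P[1].

P[0] = 0, P[1] = 5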